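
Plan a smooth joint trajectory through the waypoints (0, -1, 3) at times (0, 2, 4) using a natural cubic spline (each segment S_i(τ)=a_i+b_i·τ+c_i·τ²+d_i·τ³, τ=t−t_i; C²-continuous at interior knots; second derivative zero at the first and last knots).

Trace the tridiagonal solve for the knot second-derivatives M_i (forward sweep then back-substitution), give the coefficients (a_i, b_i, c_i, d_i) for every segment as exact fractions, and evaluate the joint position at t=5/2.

  seg 0: a=0 b=-9/8 c=0 d=5/32
  seg 1: a=-1 b=3/4 c=15/16 d=-5/32
S(5/2) = -105/256

Δ: Δ0=-1/2, Δ1=2
row 1: diag=8, rhs=15; c'=1/4, d'=15/8
back: M1=15/8
M: M0=0, M1=15/8, M2=0
seg 0: a=0, c=M0/2=0, d=(M1−M0)/(6·2)=5/32, b=Δ0−h0·(2M0+M1)/6=-9/8
seg 1: a=-1, c=M1/2=15/16, d=(M2−M1)/(6·2)=-5/32, b=Δ1−h1·(2M1+M2)/6=3/4
t_q=5/2 → seg 1, τ=1/2; S=-1+3/4·τ+15/16·τ²+-5/32·τ³=-105/256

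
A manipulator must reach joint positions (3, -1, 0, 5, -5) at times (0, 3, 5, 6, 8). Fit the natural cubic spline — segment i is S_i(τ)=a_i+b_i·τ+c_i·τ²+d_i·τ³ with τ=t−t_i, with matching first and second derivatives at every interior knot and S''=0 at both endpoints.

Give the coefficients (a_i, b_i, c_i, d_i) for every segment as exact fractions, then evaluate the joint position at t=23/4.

  seg 0: a=3 b=-2431/1956 c=0 d=-59/5868
  seg 1: a=-1 b=-1481/978 c=-59/652 d=2147/3912
  seg 2: a=0 b=2303/489 c=522/163 d=-1424/489
  seg 3: a=5 b=1163/489 c=-902/163 d=451/489
S(23/4) = 5353/1304

Δ: Δ0=-4/3, Δ1=1/2, Δ2=5, Δ3=-5
row 1: diag=10, rhs=11; c'=1/5, d'=11/10
row 2: denom=6−2·1/5=28/5; d'=(27−2·11/10)/(28/5)=31/7
row 3: denom=6−1·5/28=163/28; d'=(-60−1·31/7)/(163/28)=-1804/163
back: M3=-1804/163
back: M2=31/7−5/28·-1804/163=1044/163
back: M1=11/10−1/5·1044/163=-59/326
M: M0=0, M1=-59/326, M2=1044/163, M3=-1804/163, M4=0
seg 0: a=3, c=M0/2=0, d=(M1−M0)/(6·3)=-59/5868, b=Δ0−h0·(2M0+M1)/6=-2431/1956
seg 1: a=-1, c=M1/2=-59/652, d=(M2−M1)/(6·2)=2147/3912, b=Δ1−h1·(2M1+M2)/6=-1481/978
seg 2: a=0, c=M2/2=522/163, d=(M3−M2)/(6·1)=-1424/489, b=Δ2−h2·(2M2+M3)/6=2303/489
seg 3: a=5, c=M3/2=-902/163, d=(M4−M3)/(6·2)=451/489, b=Δ3−h3·(2M3+M4)/6=1163/489
t_q=23/4 → seg 2, τ=3/4; S=0+2303/489·τ+522/163·τ²+-1424/489·τ³=5353/1304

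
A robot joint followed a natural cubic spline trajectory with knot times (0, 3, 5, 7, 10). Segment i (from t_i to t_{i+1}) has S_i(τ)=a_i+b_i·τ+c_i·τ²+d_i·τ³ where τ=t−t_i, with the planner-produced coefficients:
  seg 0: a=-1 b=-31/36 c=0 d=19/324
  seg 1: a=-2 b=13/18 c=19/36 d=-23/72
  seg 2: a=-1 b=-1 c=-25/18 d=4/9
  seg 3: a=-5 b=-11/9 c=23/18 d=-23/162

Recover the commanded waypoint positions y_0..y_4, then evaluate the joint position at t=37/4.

y_0=-1 y_1=-2 y_2=-1 y_3=-5 y_4=-1
S(37/4) = -371/128

y_0 = S_0(0) = a_0 = -1
y_1 = S_1(0) = a_1 = -2
y_2 = S_2(0) = a_2 = -1
y_3 = S_3(0) = a_3 = -5
y_4 = S_3(3) = -1
t_q=37/4 is in segment 3 (τ=9/4); S_3(τ)=-371/128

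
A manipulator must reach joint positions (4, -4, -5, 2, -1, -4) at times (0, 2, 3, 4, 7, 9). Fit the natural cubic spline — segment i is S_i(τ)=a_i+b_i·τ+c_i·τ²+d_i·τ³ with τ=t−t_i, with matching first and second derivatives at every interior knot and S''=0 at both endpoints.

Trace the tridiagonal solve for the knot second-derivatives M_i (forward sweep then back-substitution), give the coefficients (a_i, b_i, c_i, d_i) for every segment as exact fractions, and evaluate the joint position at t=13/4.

  seg 0: a=4 b=-511/121 c=0 d=27/484
  seg 1: a=-4 b=-430/121 c=81/242 d=537/242
  seg 2: a=-5 b=83/22 c=846/121 d=-911/242
  seg 3: a=2 b=782/121 c=-1041/242 d=439/726
  seg 4: a=-1 b=-731/242 c=138/121 d=-23/121
S(13/4) = -56975/15488

Δ: Δ0=-4, Δ1=-1, Δ2=7, Δ3=-1, Δ4=-3/2
row 1: diag=6, rhs=18; c'=1/6, d'=3
row 2: denom=4−1·1/6=23/6; d'=(48−1·3)/(23/6)=270/23
row 3: denom=8−1·6/23=178/23; d'=(-48−1·270/23)/(178/23)=-687/89
row 4: denom=10−3·69/178=1573/178; d'=(-3−3·-687/89)/(1573/178)=276/121
back: M4=276/121
back: M3=-687/89−69/178·276/121=-1041/121
back: M2=270/23−6/23·-1041/121=1692/121
back: M1=3−1/6·1692/121=81/121
M: M0=0, M1=81/121, M2=1692/121, M3=-1041/121, M4=276/121, M5=0
seg 0: a=4, c=M0/2=0, d=(M1−M0)/(6·2)=27/484, b=Δ0−h0·(2M0+M1)/6=-511/121
seg 1: a=-4, c=M1/2=81/242, d=(M2−M1)/(6·1)=537/242, b=Δ1−h1·(2M1+M2)/6=-430/121
seg 2: a=-5, c=M2/2=846/121, d=(M3−M2)/(6·1)=-911/242, b=Δ2−h2·(2M2+M3)/6=83/22
seg 3: a=2, c=M3/2=-1041/242, d=(M4−M3)/(6·3)=439/726, b=Δ3−h3·(2M3+M4)/6=782/121
seg 4: a=-1, c=M4/2=138/121, d=(M5−M4)/(6·2)=-23/121, b=Δ4−h4·(2M4+M5)/6=-731/242
t_q=13/4 → seg 2, τ=1/4; S=-5+83/22·τ+846/121·τ²+-911/242·τ³=-56975/15488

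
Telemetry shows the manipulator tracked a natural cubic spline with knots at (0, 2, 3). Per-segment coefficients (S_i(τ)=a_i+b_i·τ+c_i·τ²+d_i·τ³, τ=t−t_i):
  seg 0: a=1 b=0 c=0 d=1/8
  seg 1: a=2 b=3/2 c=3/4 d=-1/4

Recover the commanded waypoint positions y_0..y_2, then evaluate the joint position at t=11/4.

y_0 = S_0(0) = a_0 = 1
y_1 = S_1(0) = a_1 = 2
y_2 = S_1(1) = 4
t_q=11/4 is in segment 1 (τ=3/4); S_1(τ)=881/256

y_0=1 y_1=2 y_2=4
S(11/4) = 881/256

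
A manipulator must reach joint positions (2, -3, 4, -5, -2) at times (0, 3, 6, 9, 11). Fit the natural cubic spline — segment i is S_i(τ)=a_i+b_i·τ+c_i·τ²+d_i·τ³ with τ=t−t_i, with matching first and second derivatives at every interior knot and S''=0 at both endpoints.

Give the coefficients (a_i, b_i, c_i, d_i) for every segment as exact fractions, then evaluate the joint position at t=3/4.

Δ: Δ0=-5/3, Δ1=7/3, Δ2=-3, Δ3=3/2
row 1: diag=12, rhs=24; c'=1/4, d'=2
row 2: denom=12−3·1/4=45/4; d'=(-32−3·2)/(45/4)=-152/45
row 3: denom=10−3·4/15=46/5; d'=(27−3·-152/45)/(46/5)=557/138
back: M3=557/138
back: M2=-152/45−4/15·557/138=-922/207
back: M1=2−1/4·-922/207=1289/414
M: M0=0, M1=1289/414, M2=-922/207, M3=557/138, M4=0
seg 0: a=2, c=M0/2=0, d=(M1−M0)/(6·3)=1289/7452, b=Δ0−h0·(2M0+M1)/6=-2669/828
seg 1: a=-3, c=M1/2=1289/828, d=(M2−M1)/(6·3)=-3133/7452, b=Δ1−h1·(2M1+M2)/6=599/414
seg 2: a=4, c=M2/2=-461/207, d=(M3−M2)/(6·3)=3515/7452, b=Δ2−h2·(2M2+M3)/6=-467/828
seg 3: a=-5, c=M3/2=557/276, d=(M4−M3)/(6·2)=-557/1656, b=Δ3−h3·(2M3+M4)/6=-493/414
t_q=3/4 → seg 0, τ=3/4; S=2+-2669/828·τ+0·τ²+1289/7452·τ³=-2029/5888

  seg 0: a=2 b=-2669/828 c=0 d=1289/7452
  seg 1: a=-3 b=599/414 c=1289/828 d=-3133/7452
  seg 2: a=4 b=-467/828 c=-461/207 d=3515/7452
  seg 3: a=-5 b=-493/414 c=557/276 d=-557/1656
S(3/4) = -2029/5888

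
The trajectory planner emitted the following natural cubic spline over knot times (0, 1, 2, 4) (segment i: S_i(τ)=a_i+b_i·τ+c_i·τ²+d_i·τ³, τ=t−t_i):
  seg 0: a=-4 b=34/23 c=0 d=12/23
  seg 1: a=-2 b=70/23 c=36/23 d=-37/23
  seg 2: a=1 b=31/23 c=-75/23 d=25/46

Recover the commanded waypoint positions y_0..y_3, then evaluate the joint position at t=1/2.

y_0 = S_0(0) = a_0 = -4
y_1 = S_1(0) = a_1 = -2
y_2 = S_2(0) = a_2 = 1
y_3 = S_2(2) = -5
t_q=1/2 is in segment 0 (τ=1/2); S_0(τ)=-147/46

y_0=-4 y_1=-2 y_2=1 y_3=-5
S(1/2) = -147/46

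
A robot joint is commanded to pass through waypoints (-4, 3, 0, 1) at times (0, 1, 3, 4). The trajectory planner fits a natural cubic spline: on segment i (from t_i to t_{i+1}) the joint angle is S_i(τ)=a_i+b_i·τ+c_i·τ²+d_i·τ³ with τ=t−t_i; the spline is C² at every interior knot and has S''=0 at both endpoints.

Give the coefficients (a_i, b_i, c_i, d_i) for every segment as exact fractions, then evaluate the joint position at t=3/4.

  seg 0: a=-4 b=35/4 c=0 d=-7/4
  seg 1: a=3 b=7/2 c=-21/4 d=11/8
  seg 2: a=0 b=-1 c=3 d=-1
S(3/4) = 467/256

Δ: Δ0=7, Δ1=-3/2, Δ2=1
row 1: diag=6, rhs=-51; c'=1/3, d'=-17/2
row 2: denom=6−2·1/3=16/3; d'=(15−2·-17/2)/(16/3)=6
back: M2=6
back: M1=-17/2−1/3·6=-21/2
M: M0=0, M1=-21/2, M2=6, M3=0
seg 0: a=-4, c=M0/2=0, d=(M1−M0)/(6·1)=-7/4, b=Δ0−h0·(2M0+M1)/6=35/4
seg 1: a=3, c=M1/2=-21/4, d=(M2−M1)/(6·2)=11/8, b=Δ1−h1·(2M1+M2)/6=7/2
seg 2: a=0, c=M2/2=3, d=(M3−M2)/(6·1)=-1, b=Δ2−h2·(2M2+M3)/6=-1
t_q=3/4 → seg 0, τ=3/4; S=-4+35/4·τ+0·τ²+-7/4·τ³=467/256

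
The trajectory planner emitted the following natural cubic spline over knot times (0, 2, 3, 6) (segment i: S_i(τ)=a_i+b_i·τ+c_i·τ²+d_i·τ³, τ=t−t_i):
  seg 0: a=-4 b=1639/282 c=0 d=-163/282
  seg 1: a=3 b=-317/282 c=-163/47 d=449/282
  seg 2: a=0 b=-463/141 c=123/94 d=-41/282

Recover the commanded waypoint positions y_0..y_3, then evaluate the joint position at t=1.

y_0 = S_0(0) = a_0 = -4
y_1 = S_1(0) = a_1 = 3
y_2 = S_2(0) = a_2 = 0
y_3 = S_2(3) = -2
t_q=1 is in segment 0 (τ=1); S_0(τ)=58/47

y_0=-4 y_1=3 y_2=0 y_3=-2
S(1) = 58/47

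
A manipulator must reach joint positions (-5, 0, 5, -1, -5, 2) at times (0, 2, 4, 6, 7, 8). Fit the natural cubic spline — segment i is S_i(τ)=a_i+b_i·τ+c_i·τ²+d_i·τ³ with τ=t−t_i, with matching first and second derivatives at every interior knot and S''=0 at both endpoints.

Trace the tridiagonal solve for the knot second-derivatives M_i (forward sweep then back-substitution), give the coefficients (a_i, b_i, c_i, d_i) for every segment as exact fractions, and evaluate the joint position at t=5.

Δ: Δ0=5/2, Δ1=5/2, Δ2=-3, Δ3=-4, Δ4=7
row 1: diag=8, rhs=0; c'=1/4, d'=0
row 2: denom=8−2·1/4=15/2; d'=(-33−2·0)/(15/2)=-22/5
row 3: denom=6−2·4/15=82/15; d'=(-6−2·-22/5)/(82/15)=21/41
row 4: denom=4−1·15/82=313/82; d'=(66−1·21/41)/(313/82)=5370/313
back: M4=5370/313
back: M3=21/41−15/82·5370/313=-822/313
back: M2=-22/5−4/15·-822/313=-1158/313
back: M1=0−1/4·-1158/313=579/626
M: M0=0, M1=579/626, M2=-1158/313, M3=-822/313, M4=5370/313, M5=0
seg 0: a=-5, c=M0/2=0, d=(M1−M0)/(6·2)=193/2504, b=Δ0−h0·(2M0+M1)/6=686/313
seg 1: a=0, c=M1/2=579/1252, d=(M2−M1)/(6·2)=-965/2504, b=Δ1−h1·(2M1+M2)/6=1951/626
seg 2: a=5, c=M2/2=-579/313, d=(M3−M2)/(6·2)=28/313, b=Δ2−h2·(2M2+M3)/6=107/313
seg 3: a=-1, c=M3/2=-411/313, d=(M4−M3)/(6·1)=1032/313, b=Δ3−h3·(2M3+M4)/6=-1873/313
seg 4: a=-5, c=M4/2=2685/313, d=(M5−M4)/(6·1)=-895/313, b=Δ4−h4·(2M4+M5)/6=401/313
t_q=5 → seg 2, τ=1; S=5+107/313·τ+-579/313·τ²+28/313·τ³=1121/313

  seg 0: a=-5 b=686/313 c=0 d=193/2504
  seg 1: a=0 b=1951/626 c=579/1252 d=-965/2504
  seg 2: a=5 b=107/313 c=-579/313 d=28/313
  seg 3: a=-1 b=-1873/313 c=-411/313 d=1032/313
  seg 4: a=-5 b=401/313 c=2685/313 d=-895/313
S(5) = 1121/313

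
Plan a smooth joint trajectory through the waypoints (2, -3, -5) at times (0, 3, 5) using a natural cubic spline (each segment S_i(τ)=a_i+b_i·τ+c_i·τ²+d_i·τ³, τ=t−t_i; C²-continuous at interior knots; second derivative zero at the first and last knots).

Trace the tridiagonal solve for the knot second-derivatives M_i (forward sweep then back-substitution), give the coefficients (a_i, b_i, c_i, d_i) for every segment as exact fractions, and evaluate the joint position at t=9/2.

Δ: Δ0=-5/3, Δ1=-1
row 1: diag=10, rhs=4; c'=1/5, d'=2/5
back: M1=2/5
M: M0=0, M1=2/5, M2=0
seg 0: a=2, c=M0/2=0, d=(M1−M0)/(6·3)=1/45, b=Δ0−h0·(2M0+M1)/6=-28/15
seg 1: a=-3, c=M1/2=1/5, d=(M2−M1)/(6·2)=-1/30, b=Δ1−h1·(2M1+M2)/6=-19/15
t_q=9/2 → seg 1, τ=3/2; S=-3+-19/15·τ+1/5·τ²+-1/30·τ³=-73/16

  seg 0: a=2 b=-28/15 c=0 d=1/45
  seg 1: a=-3 b=-19/15 c=1/5 d=-1/30
S(9/2) = -73/16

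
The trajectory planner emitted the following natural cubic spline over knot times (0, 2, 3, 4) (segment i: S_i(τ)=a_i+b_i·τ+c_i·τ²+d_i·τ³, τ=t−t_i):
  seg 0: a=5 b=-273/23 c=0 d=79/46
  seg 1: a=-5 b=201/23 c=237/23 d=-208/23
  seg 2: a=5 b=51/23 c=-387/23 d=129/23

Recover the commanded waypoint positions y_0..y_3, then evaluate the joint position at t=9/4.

y_0 = S_0(0) = a_0 = 5
y_1 = S_1(0) = a_1 = -5
y_2 = S_2(0) = a_2 = 5
y_3 = S_2(1) = -4
t_q=9/4 is in segment 1 (τ=1/4); S_1(τ)=-37/16

y_0=5 y_1=-5 y_2=5 y_3=-4
S(9/4) = -37/16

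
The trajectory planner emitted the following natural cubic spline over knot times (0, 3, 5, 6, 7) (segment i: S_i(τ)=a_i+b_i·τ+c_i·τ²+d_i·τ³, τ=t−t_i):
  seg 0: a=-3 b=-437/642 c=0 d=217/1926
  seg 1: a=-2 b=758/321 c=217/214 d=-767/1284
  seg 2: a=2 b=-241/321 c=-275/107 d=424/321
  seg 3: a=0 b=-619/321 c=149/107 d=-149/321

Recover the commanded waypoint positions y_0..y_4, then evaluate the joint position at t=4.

y_0 = S_0(0) = a_0 = -3
y_1 = S_1(0) = a_1 = -2
y_2 = S_2(0) = a_2 = 2
y_3 = S_3(0) = a_3 = 0
y_4 = S_3(1) = -1
t_q=4 is in segment 1 (τ=1); S_1(τ)=333/428

y_0=-3 y_1=-2 y_2=2 y_3=0 y_4=-1
S(4) = 333/428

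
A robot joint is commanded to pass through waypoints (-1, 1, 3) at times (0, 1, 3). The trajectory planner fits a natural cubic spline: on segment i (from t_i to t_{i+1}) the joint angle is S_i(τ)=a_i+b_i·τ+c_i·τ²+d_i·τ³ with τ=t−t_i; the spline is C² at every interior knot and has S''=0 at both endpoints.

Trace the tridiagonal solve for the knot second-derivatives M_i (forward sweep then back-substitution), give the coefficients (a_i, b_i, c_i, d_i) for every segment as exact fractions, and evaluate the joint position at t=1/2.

Δ: Δ0=2, Δ1=1
row 1: diag=6, rhs=-6; c'=1/3, d'=-1
back: M1=-1
M: M0=0, M1=-1, M2=0
seg 0: a=-1, c=M0/2=0, d=(M1−M0)/(6·1)=-1/6, b=Δ0−h0·(2M0+M1)/6=13/6
seg 1: a=1, c=M1/2=-1/2, d=(M2−M1)/(6·2)=1/12, b=Δ1−h1·(2M1+M2)/6=5/3
t_q=1/2 → seg 0, τ=1/2; S=-1+13/6·τ+0·τ²+-1/6·τ³=1/16

  seg 0: a=-1 b=13/6 c=0 d=-1/6
  seg 1: a=1 b=5/3 c=-1/2 d=1/12
S(1/2) = 1/16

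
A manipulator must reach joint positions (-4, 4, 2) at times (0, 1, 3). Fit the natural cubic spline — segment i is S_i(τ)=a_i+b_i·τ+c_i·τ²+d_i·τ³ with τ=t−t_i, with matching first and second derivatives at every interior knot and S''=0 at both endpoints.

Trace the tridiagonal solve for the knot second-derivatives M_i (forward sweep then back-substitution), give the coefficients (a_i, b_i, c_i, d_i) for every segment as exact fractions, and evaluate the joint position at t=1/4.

  seg 0: a=-4 b=19/2 c=0 d=-3/2
  seg 1: a=4 b=5 c=-9/2 d=3/4
S(1/4) = -211/128

Δ: Δ0=8, Δ1=-1
row 1: diag=6, rhs=-54; c'=1/3, d'=-9
back: M1=-9
M: M0=0, M1=-9, M2=0
seg 0: a=-4, c=M0/2=0, d=(M1−M0)/(6·1)=-3/2, b=Δ0−h0·(2M0+M1)/6=19/2
seg 1: a=4, c=M1/2=-9/2, d=(M2−M1)/(6·2)=3/4, b=Δ1−h1·(2M1+M2)/6=5
t_q=1/4 → seg 0, τ=1/4; S=-4+19/2·τ+0·τ²+-3/2·τ³=-211/128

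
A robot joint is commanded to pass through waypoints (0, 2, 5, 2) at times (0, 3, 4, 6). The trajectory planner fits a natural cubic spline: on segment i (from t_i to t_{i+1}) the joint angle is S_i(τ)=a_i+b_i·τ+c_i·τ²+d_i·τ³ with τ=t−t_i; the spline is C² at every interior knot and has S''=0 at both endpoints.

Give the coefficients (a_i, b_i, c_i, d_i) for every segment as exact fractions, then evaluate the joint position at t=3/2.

  seg 0: a=0 b=-145/282 c=0 d=37/282
  seg 1: a=2 b=427/141 c=111/94 d=-341/282
  seg 2: a=5 b=497/282 c=-115/47 d=115/282
S(3/2) = -247/752

Δ: Δ0=2/3, Δ1=3, Δ2=-3/2
row 1: diag=8, rhs=14; c'=1/8, d'=7/4
row 2: denom=6−1·1/8=47/8; d'=(-27−1·7/4)/(47/8)=-230/47
back: M2=-230/47
back: M1=7/4−1/8·-230/47=111/47
M: M0=0, M1=111/47, M2=-230/47, M3=0
seg 0: a=0, c=M0/2=0, d=(M1−M0)/(6·3)=37/282, b=Δ0−h0·(2M0+M1)/6=-145/282
seg 1: a=2, c=M1/2=111/94, d=(M2−M1)/(6·1)=-341/282, b=Δ1−h1·(2M1+M2)/6=427/141
seg 2: a=5, c=M2/2=-115/47, d=(M3−M2)/(6·2)=115/282, b=Δ2−h2·(2M2+M3)/6=497/282
t_q=3/2 → seg 0, τ=3/2; S=0+-145/282·τ+0·τ²+37/282·τ³=-247/752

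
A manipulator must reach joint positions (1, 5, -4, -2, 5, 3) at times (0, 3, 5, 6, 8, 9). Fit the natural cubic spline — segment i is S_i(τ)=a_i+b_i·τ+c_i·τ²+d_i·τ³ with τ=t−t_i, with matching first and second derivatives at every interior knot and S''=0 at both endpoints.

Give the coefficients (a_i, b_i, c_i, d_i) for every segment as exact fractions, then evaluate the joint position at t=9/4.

  seg 0: a=1 b=20077/5196 c=0 d=-487/1732
  seg 1: a=5 b=-9685/2598 c=-4383/1732 d=11143/10392
  seg 2: a=-4 b=-1277/1299 c=1690/433 d=-1195/1299
  seg 3: a=-2 b=5278/1299 c=495/433 d=-7403/10392
  seg 4: a=5 b=227/2598 c=-5423/1732 d=5423/5196
S(9/4) = 719521/110848

Δ: Δ0=4/3, Δ1=-9/2, Δ2=2, Δ3=7/2, Δ4=-2
row 1: diag=10, rhs=-35; c'=1/5, d'=-7/2
row 2: denom=6−2·1/5=28/5; d'=(39−2·-7/2)/(28/5)=115/14
row 3: denom=6−1·5/28=163/28; d'=(9−1·115/14)/(163/28)=22/163
row 4: denom=6−2·56/163=866/163; d'=(-33−2·22/163)/(866/163)=-5423/866
back: M4=-5423/866
back: M3=22/163−56/163·-5423/866=990/433
back: M2=115/14−5/28·990/433=3380/433
back: M1=-7/2−1/5·3380/433=-4383/866
M: M0=0, M1=-4383/866, M2=3380/433, M3=990/433, M4=-5423/866, M5=0
seg 0: a=1, c=M0/2=0, d=(M1−M0)/(6·3)=-487/1732, b=Δ0−h0·(2M0+M1)/6=20077/5196
seg 1: a=5, c=M1/2=-4383/1732, d=(M2−M1)/(6·2)=11143/10392, b=Δ1−h1·(2M1+M2)/6=-9685/2598
seg 2: a=-4, c=M2/2=1690/433, d=(M3−M2)/(6·1)=-1195/1299, b=Δ2−h2·(2M2+M3)/6=-1277/1299
seg 3: a=-2, c=M3/2=495/433, d=(M4−M3)/(6·2)=-7403/10392, b=Δ3−h3·(2M3+M4)/6=5278/1299
seg 4: a=5, c=M4/2=-5423/1732, d=(M5−M4)/(6·1)=5423/5196, b=Δ4−h4·(2M4+M5)/6=227/2598
t_q=9/4 → seg 0, τ=9/4; S=1+20077/5196·τ+0·τ²+-487/1732·τ³=719521/110848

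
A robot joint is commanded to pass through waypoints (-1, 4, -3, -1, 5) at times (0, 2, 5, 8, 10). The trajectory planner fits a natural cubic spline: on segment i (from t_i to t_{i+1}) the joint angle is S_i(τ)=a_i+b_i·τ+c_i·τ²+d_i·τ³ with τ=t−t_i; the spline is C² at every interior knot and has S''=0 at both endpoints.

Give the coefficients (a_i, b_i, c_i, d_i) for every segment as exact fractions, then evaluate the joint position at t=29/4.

  seg 0: a=-1 b=3761/1020 c=0 d=-1211/4080
  seg 1: a=4 b=32/255 c=-1211/680 d=1961/6120
  seg 2: a=-3 b=-229/120 c=75/68 d=-499/6120
  seg 3: a=-1 b=1279/510 c=251/680 d=-251/4080
S(29/4) = -114843/43520

Δ: Δ0=5/2, Δ1=-7/3, Δ2=2/3, Δ3=3
row 1: diag=10, rhs=-29; c'=3/10, d'=-29/10
row 2: denom=12−3·3/10=111/10; d'=(18−3·-29/10)/(111/10)=89/37
row 3: denom=10−3·10/37=340/37; d'=(14−3·89/37)/(340/37)=251/340
back: M3=251/340
back: M2=89/37−10/37·251/340=75/34
back: M1=-29/10−3/10·75/34=-1211/340
M: M0=0, M1=-1211/340, M2=75/34, M3=251/340, M4=0
seg 0: a=-1, c=M0/2=0, d=(M1−M0)/(6·2)=-1211/4080, b=Δ0−h0·(2M0+M1)/6=3761/1020
seg 1: a=4, c=M1/2=-1211/680, d=(M2−M1)/(6·3)=1961/6120, b=Δ1−h1·(2M1+M2)/6=32/255
seg 2: a=-3, c=M2/2=75/68, d=(M3−M2)/(6·3)=-499/6120, b=Δ2−h2·(2M2+M3)/6=-229/120
seg 3: a=-1, c=M3/2=251/680, d=(M4−M3)/(6·2)=-251/4080, b=Δ3−h3·(2M3+M4)/6=1279/510
t_q=29/4 → seg 2, τ=9/4; S=-3+-229/120·τ+75/68·τ²+-499/6120·τ³=-114843/43520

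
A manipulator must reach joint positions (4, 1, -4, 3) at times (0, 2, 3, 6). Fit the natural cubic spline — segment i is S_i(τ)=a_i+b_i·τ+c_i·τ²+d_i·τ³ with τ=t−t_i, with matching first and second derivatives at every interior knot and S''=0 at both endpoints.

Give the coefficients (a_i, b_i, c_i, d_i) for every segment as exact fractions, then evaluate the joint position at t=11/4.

  seg 0: a=4 b=1/282 c=0 d=-53/141
  seg 1: a=1 b=-1271/282 c=-106/47 d=497/282
  seg 2: a=-4 b=-526/141 c=285/94 d=-95/282
S(11/4) = -17479/6016

Δ: Δ0=-3/2, Δ1=-5, Δ2=7/3
row 1: diag=6, rhs=-21; c'=1/6, d'=-7/2
row 2: denom=8−1·1/6=47/6; d'=(44−1·-7/2)/(47/6)=285/47
back: M2=285/47
back: M1=-7/2−1/6·285/47=-212/47
M: M0=0, M1=-212/47, M2=285/47, M3=0
seg 0: a=4, c=M0/2=0, d=(M1−M0)/(6·2)=-53/141, b=Δ0−h0·(2M0+M1)/6=1/282
seg 1: a=1, c=M1/2=-106/47, d=(M2−M1)/(6·1)=497/282, b=Δ1−h1·(2M1+M2)/6=-1271/282
seg 2: a=-4, c=M2/2=285/94, d=(M3−M2)/(6·3)=-95/282, b=Δ2−h2·(2M2+M3)/6=-526/141
t_q=11/4 → seg 1, τ=3/4; S=1+-1271/282·τ+-106/47·τ²+497/282·τ³=-17479/6016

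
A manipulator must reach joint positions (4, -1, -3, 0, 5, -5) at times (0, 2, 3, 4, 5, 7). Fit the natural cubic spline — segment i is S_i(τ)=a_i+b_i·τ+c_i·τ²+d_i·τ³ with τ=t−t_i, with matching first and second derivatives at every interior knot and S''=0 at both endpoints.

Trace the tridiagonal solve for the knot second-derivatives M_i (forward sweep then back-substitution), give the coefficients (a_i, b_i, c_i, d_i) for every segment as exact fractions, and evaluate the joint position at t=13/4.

Δ: Δ0=-5/2, Δ1=-2, Δ2=3, Δ3=5, Δ4=-5
row 1: diag=6, rhs=3; c'=1/6, d'=1/2
row 2: denom=4−1·1/6=23/6; d'=(30−1·1/2)/(23/6)=177/23
row 3: denom=4−1·6/23=86/23; d'=(12−1·177/23)/(86/23)=99/86
row 4: denom=6−1·23/86=493/86; d'=(-60−1·99/86)/(493/86)=-5259/493
back: M4=-5259/493
back: M3=99/86−23/86·-5259/493=1974/493
back: M2=177/23−6/23·1974/493=3279/493
back: M1=1/2−1/6·3279/493=-300/493
M: M0=0, M1=-300/493, M2=3279/493, M3=1974/493, M4=-5259/493, M5=0
seg 0: a=4, c=M0/2=0, d=(M1−M0)/(6·2)=-25/493, b=Δ0−h0·(2M0+M1)/6=-2265/986
seg 1: a=-1, c=M1/2=-150/493, d=(M2−M1)/(6·1)=1193/986, b=Δ1−h1·(2M1+M2)/6=-2865/986
seg 2: a=-3, c=M2/2=3279/986, d=(M3−M2)/(6·1)=-15/34, b=Δ2−h2·(2M2+M3)/6=57/493
seg 3: a=0, c=M3/2=987/493, d=(M4−M3)/(6·1)=-2411/986, b=Δ3−h3·(2M3+M4)/6=5367/986
seg 4: a=5, c=M4/2=-5259/986, d=(M5−M4)/(6·2)=1753/1972, b=Δ4−h4·(2M4+M5)/6=1041/493
t_q=13/4 → seg 2, τ=1/4; S=-3+57/493·τ+3279/986·τ²+-15/34·τ³=-174807/63104

  seg 0: a=4 b=-2265/986 c=0 d=-25/493
  seg 1: a=-1 b=-2865/986 c=-150/493 d=1193/986
  seg 2: a=-3 b=57/493 c=3279/986 d=-15/34
  seg 3: a=0 b=5367/986 c=987/493 d=-2411/986
  seg 4: a=5 b=1041/493 c=-5259/986 d=1753/1972
S(13/4) = -174807/63104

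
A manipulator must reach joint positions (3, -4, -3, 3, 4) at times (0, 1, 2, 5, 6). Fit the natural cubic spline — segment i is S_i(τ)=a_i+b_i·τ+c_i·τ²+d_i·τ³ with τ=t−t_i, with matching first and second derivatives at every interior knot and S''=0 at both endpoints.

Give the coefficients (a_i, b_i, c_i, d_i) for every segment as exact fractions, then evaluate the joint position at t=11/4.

  seg 0: a=3 b=-1913/212 c=0 d=429/212
  seg 1: a=-4 b=-313/106 c=1287/212 d=-449/212
  seg 2: a=-3 b=601/212 c=-15/53 d=1/636
  seg 3: a=3 b=125/106 c=-57/212 d=19/212
S(11/4) = -14007/13568

Δ: Δ0=-7, Δ1=1, Δ2=2, Δ3=1
row 1: diag=4, rhs=48; c'=1/4, d'=12
row 2: denom=8−1·1/4=31/4; d'=(6−1·12)/(31/4)=-24/31
row 3: denom=8−3·12/31=212/31; d'=(-6−3·-24/31)/(212/31)=-57/106
back: M3=-57/106
back: M2=-24/31−12/31·-57/106=-30/53
back: M1=12−1/4·-30/53=1287/106
M: M0=0, M1=1287/106, M2=-30/53, M3=-57/106, M4=0
seg 0: a=3, c=M0/2=0, d=(M1−M0)/(6·1)=429/212, b=Δ0−h0·(2M0+M1)/6=-1913/212
seg 1: a=-4, c=M1/2=1287/212, d=(M2−M1)/(6·1)=-449/212, b=Δ1−h1·(2M1+M2)/6=-313/106
seg 2: a=-3, c=M2/2=-15/53, d=(M3−M2)/(6·3)=1/636, b=Δ2−h2·(2M2+M3)/6=601/212
seg 3: a=3, c=M3/2=-57/212, d=(M4−M3)/(6·1)=19/212, b=Δ3−h3·(2M3+M4)/6=125/106
t_q=11/4 → seg 2, τ=3/4; S=-3+601/212·τ+-15/53·τ²+1/636·τ³=-14007/13568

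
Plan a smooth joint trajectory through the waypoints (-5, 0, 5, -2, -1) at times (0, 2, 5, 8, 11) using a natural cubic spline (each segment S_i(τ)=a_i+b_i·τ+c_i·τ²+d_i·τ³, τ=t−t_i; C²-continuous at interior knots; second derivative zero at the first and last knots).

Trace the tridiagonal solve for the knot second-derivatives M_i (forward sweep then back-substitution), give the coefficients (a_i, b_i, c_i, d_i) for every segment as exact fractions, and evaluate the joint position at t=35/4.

Δ: Δ0=5/2, Δ1=5/3, Δ2=-7/3, Δ3=1/3
row 1: diag=10, rhs=-5; c'=3/10, d'=-1/2
row 2: denom=12−3·3/10=111/10; d'=(-24−3·-1/2)/(111/10)=-75/37
row 3: denom=12−3·10/37=414/37; d'=(16−3·-75/37)/(414/37)=817/414
back: M3=817/414
back: M2=-75/37−10/37·817/414=-530/207
back: M1=-1/2−3/10·-530/207=37/138
M: M0=0, M1=37/138, M2=-530/207, M3=817/414, M4=0
seg 0: a=-5, c=M0/2=0, d=(M1−M0)/(6·2)=37/1656, b=Δ0−h0·(2M0+M1)/6=499/207
seg 1: a=0, c=M1/2=37/276, d=(M2−M1)/(6·3)=-1171/7452, b=Δ1−h1·(2M1+M2)/6=1109/414
seg 2: a=5, c=M2/2=-265/207, d=(M3−M2)/(6·3)=1877/7452, b=Δ2−h2·(2M2+M3)/6=-629/828
seg 3: a=-2, c=M3/2=817/828, d=(M4−M3)/(6·3)=-817/7452, b=Δ3−h3·(2M3+M4)/6=-679/414
t_q=35/4 → seg 3, τ=3/4; S=-2+-679/414·τ+817/828·τ²+-817/7452·τ³=-16023/5888

  seg 0: a=-5 b=499/207 c=0 d=37/1656
  seg 1: a=0 b=1109/414 c=37/276 d=-1171/7452
  seg 2: a=5 b=-629/828 c=-265/207 d=1877/7452
  seg 3: a=-2 b=-679/414 c=817/828 d=-817/7452
S(35/4) = -16023/5888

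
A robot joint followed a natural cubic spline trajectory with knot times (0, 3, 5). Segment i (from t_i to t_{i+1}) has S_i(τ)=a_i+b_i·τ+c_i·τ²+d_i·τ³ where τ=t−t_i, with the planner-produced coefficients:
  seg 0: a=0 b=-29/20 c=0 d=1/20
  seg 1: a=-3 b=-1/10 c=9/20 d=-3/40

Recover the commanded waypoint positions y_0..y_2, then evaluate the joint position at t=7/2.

y_0=0 y_1=-3 y_2=-2
S(7/2) = -943/320

y_0 = S_0(0) = a_0 = 0
y_1 = S_1(0) = a_1 = -3
y_2 = S_1(2) = -2
t_q=7/2 is in segment 1 (τ=1/2); S_1(τ)=-943/320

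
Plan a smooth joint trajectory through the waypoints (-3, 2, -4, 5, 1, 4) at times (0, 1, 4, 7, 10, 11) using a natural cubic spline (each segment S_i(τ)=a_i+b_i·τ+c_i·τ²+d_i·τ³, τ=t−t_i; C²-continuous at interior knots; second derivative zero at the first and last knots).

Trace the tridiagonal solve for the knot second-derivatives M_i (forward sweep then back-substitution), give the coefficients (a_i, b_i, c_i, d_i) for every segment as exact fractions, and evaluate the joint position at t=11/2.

  seg 0: a=-3 b=14501/2331 c=0 d=-2846/2331
  seg 1: a=2 b=5963/2331 c=-2846/777 d=14989/20979
  seg 2: a=-4 b=-298/2331 c=6451/2331 d=-326/567
  seg 3: a=5 b=2222/2331 c=-5611/2331 d=11503/20979
  seg 4: a=1 b=3065/2331 c=1964/777 d=-1964/2331
S(11/2) = 7/74

Δ: Δ0=5, Δ1=-2, Δ2=3, Δ3=-4/3, Δ4=3
row 1: diag=8, rhs=-42; c'=3/8, d'=-21/4
row 2: denom=12−3·3/8=87/8; d'=(30−3·-21/4)/(87/8)=122/29
row 3: denom=12−3·8/29=324/29; d'=(-26−3·122/29)/(324/29)=-280/81
row 4: denom=8−3·29/108=259/36; d'=(26−3·-280/81)/(259/36)=3928/777
back: M4=3928/777
back: M3=-280/81−29/108·3928/777=-11222/2331
back: M2=122/29−8/29·-11222/2331=12902/2331
back: M1=-21/4−3/8·12902/2331=-5692/777
M: M0=0, M1=-5692/777, M2=12902/2331, M3=-11222/2331, M4=3928/777, M5=0
seg 0: a=-3, c=M0/2=0, d=(M1−M0)/(6·1)=-2846/2331, b=Δ0−h0·(2M0+M1)/6=14501/2331
seg 1: a=2, c=M1/2=-2846/777, d=(M2−M1)/(6·3)=14989/20979, b=Δ1−h1·(2M1+M2)/6=5963/2331
seg 2: a=-4, c=M2/2=6451/2331, d=(M3−M2)/(6·3)=-326/567, b=Δ2−h2·(2M2+M3)/6=-298/2331
seg 3: a=5, c=M3/2=-5611/2331, d=(M4−M3)/(6·3)=11503/20979, b=Δ3−h3·(2M3+M4)/6=2222/2331
seg 4: a=1, c=M4/2=1964/777, d=(M5−M4)/(6·1)=-1964/2331, b=Δ4−h4·(2M4+M5)/6=3065/2331
t_q=11/2 → seg 2, τ=3/2; S=-4+-298/2331·τ+6451/2331·τ²+-326/567·τ³=7/74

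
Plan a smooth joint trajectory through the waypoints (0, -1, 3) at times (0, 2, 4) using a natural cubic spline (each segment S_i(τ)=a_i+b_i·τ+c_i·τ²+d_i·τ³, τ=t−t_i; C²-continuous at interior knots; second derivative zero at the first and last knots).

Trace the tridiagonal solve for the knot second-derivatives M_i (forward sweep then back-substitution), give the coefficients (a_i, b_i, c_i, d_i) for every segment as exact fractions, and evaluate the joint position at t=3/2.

Δ: Δ0=-1/2, Δ1=2
row 1: diag=8, rhs=15; c'=1/4, d'=15/8
back: M1=15/8
M: M0=0, M1=15/8, M2=0
seg 0: a=0, c=M0/2=0, d=(M1−M0)/(6·2)=5/32, b=Δ0−h0·(2M0+M1)/6=-9/8
seg 1: a=-1, c=M1/2=15/16, d=(M2−M1)/(6·2)=-5/32, b=Δ1−h1·(2M1+M2)/6=3/4
t_q=3/2 → seg 0, τ=3/2; S=0+-9/8·τ+0·τ²+5/32·τ³=-297/256

  seg 0: a=0 b=-9/8 c=0 d=5/32
  seg 1: a=-1 b=3/4 c=15/16 d=-5/32
S(3/2) = -297/256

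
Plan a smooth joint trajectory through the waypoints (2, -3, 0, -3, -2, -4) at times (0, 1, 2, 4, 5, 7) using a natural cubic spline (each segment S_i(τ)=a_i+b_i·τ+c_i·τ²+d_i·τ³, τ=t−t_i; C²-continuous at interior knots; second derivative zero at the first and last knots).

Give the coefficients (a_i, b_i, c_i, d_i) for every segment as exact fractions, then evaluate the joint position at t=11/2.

Δ: Δ0=-5, Δ1=3, Δ2=-3/2, Δ3=1, Δ4=-1
row 1: diag=4, rhs=48; c'=1/4, d'=12
row 2: denom=6−1·1/4=23/4; d'=(-27−1·12)/(23/4)=-156/23
row 3: denom=6−2·8/23=122/23; d'=(15−2·-156/23)/(122/23)=657/122
row 4: denom=6−1·23/122=709/122; d'=(-12−1·657/122)/(709/122)=-2121/709
back: M4=-2121/709
back: M3=657/122−23/122·-2121/709=4218/709
back: M2=-156/23−8/23·4218/709=-6276/709
back: M1=12−1/4·-6276/709=10077/709
M: M0=0, M1=10077/709, M2=-6276/709, M3=4218/709, M4=-2121/709, M5=0
seg 0: a=2, c=M0/2=0, d=(M1−M0)/(6·1)=3359/1418, b=Δ0−h0·(2M0+M1)/6=-10449/1418
seg 1: a=-3, c=M1/2=10077/1418, d=(M2−M1)/(6·1)=-5451/1418, b=Δ1−h1·(2M1+M2)/6=-186/709
seg 2: a=0, c=M2/2=-3138/709, d=(M3−M2)/(6·2)=1749/1418, b=Δ2−h2·(2M2+M3)/6=3429/1418
seg 3: a=-3, c=M3/2=2109/709, d=(M4−M3)/(6·1)=-2113/1418, b=Δ3−h3·(2M3+M4)/6=-687/1418
seg 4: a=-2, c=M4/2=-2121/1418, d=(M5−M4)/(6·2)=707/2836, b=Δ4−h4·(2M4+M5)/6=705/709
t_q=11/2 → seg 4, τ=1/2; S=-2+705/709·τ+-2121/1418·τ²+707/2836·τ³=-41873/22688

  seg 0: a=2 b=-10449/1418 c=0 d=3359/1418
  seg 1: a=-3 b=-186/709 c=10077/1418 d=-5451/1418
  seg 2: a=0 b=3429/1418 c=-3138/709 d=1749/1418
  seg 3: a=-3 b=-687/1418 c=2109/709 d=-2113/1418
  seg 4: a=-2 b=705/709 c=-2121/1418 d=707/2836
S(11/2) = -41873/22688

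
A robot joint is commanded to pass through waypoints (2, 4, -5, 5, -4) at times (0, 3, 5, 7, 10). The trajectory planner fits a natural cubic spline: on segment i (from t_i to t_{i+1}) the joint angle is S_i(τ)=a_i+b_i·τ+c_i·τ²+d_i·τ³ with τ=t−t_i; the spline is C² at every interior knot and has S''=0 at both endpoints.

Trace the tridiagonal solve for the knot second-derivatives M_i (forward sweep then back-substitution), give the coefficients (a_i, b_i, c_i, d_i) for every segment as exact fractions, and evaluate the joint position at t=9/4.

Δ: Δ0=2/3, Δ1=-9/2, Δ2=5, Δ3=-3
row 1: diag=10, rhs=-31; c'=1/5, d'=-31/10
row 2: denom=8−2·1/5=38/5; d'=(57−2·-31/10)/(38/5)=158/19
row 3: denom=10−2·5/19=180/19; d'=(-48−2·158/19)/(180/19)=-307/45
back: M3=-307/45
back: M2=158/19−5/19·-307/45=91/9
back: M1=-31/10−1/5·91/9=-461/90
M: M0=0, M1=-461/90, M2=91/9, M3=-307/45, M4=0
seg 0: a=2, c=M0/2=0, d=(M1−M0)/(6·3)=-461/1620, b=Δ0−h0·(2M0+M1)/6=581/180
seg 1: a=4, c=M1/2=-461/180, d=(M2−M1)/(6·2)=457/360, b=Δ1−h1·(2M1+M2)/6=-401/90
seg 2: a=-5, c=M2/2=91/18, d=(M3−M2)/(6·2)=-127/90, b=Δ2−h2·(2M2+M3)/6=8/15
seg 3: a=5, c=M3/2=-307/90, d=(M4−M3)/(6·3)=307/810, b=Δ3−h3·(2M3+M4)/6=172/45
t_q=9/4 → seg 0, τ=9/4; S=2+581/180·τ+0·τ²+-461/1620·τ³=7707/1280

  seg 0: a=2 b=581/180 c=0 d=-461/1620
  seg 1: a=4 b=-401/90 c=-461/180 d=457/360
  seg 2: a=-5 b=8/15 c=91/18 d=-127/90
  seg 3: a=5 b=172/45 c=-307/90 d=307/810
S(9/4) = 7707/1280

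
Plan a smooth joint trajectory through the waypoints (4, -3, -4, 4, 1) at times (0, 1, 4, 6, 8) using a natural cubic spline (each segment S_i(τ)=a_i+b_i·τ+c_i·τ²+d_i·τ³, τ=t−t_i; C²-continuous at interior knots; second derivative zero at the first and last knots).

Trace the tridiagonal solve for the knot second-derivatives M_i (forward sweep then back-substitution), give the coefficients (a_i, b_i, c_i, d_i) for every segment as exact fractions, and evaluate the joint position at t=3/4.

Δ: Δ0=-7, Δ1=-1/3, Δ2=4, Δ3=-3/2
row 1: diag=8, rhs=40; c'=3/8, d'=5
row 2: denom=10−3·3/8=71/8; d'=(26−3·5)/(71/8)=88/71
row 3: denom=8−2·16/71=536/71; d'=(-33−2·88/71)/(536/71)=-2519/536
back: M3=-2519/536
back: M2=88/71−16/71·-2519/536=154/67
back: M1=5−3/8·154/67=1109/268
M: M0=0, M1=1109/268, M2=154/67, M3=-2519/536, M4=0
seg 0: a=4, c=M0/2=0, d=(M1−M0)/(6·1)=1109/1608, b=Δ0−h0·(2M0+M1)/6=-12365/1608
seg 1: a=-3, c=M1/2=1109/536, d=(M2−M1)/(6·3)=-493/4824, b=Δ1−h1·(2M1+M2)/6=-4519/804
seg 2: a=-4, c=M2/2=77/67, d=(M3−M2)/(6·2)=-3751/6432, b=Δ2−h2·(2M2+M3)/6=6487/1608
seg 3: a=4, c=M3/2=-2519/1072, d=(M4−M3)/(6·2)=2519/6432, b=Δ3−h3·(2M3+M4)/6=1313/804
t_q=3/4 → seg 0, τ=3/4; S=4+-12365/1608·τ+0·τ²+1109/1608·τ³=-50643/34304

  seg 0: a=4 b=-12365/1608 c=0 d=1109/1608
  seg 1: a=-3 b=-4519/804 c=1109/536 d=-493/4824
  seg 2: a=-4 b=6487/1608 c=77/67 d=-3751/6432
  seg 3: a=4 b=1313/804 c=-2519/1072 d=2519/6432
S(3/4) = -50643/34304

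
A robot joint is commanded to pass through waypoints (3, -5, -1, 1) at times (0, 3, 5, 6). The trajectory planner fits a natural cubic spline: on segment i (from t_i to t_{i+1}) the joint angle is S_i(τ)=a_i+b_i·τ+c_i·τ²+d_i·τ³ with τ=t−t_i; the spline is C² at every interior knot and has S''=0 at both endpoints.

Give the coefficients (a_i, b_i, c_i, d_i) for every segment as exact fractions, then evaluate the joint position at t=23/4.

  seg 0: a=3 b=-25/6 c=0 d=1/6
  seg 1: a=-5 b=1/3 c=3/2 d=-1/3
  seg 2: a=-1 b=7/3 c=-1/2 d=1/6
S(23/4) = 69/128

Δ: Δ0=-8/3, Δ1=2, Δ2=2
row 1: diag=10, rhs=28; c'=1/5, d'=14/5
row 2: denom=6−2·1/5=28/5; d'=(0−2·14/5)/(28/5)=-1
back: M2=-1
back: M1=14/5−1/5·-1=3
M: M0=0, M1=3, M2=-1, M3=0
seg 0: a=3, c=M0/2=0, d=(M1−M0)/(6·3)=1/6, b=Δ0−h0·(2M0+M1)/6=-25/6
seg 1: a=-5, c=M1/2=3/2, d=(M2−M1)/(6·2)=-1/3, b=Δ1−h1·(2M1+M2)/6=1/3
seg 2: a=-1, c=M2/2=-1/2, d=(M3−M2)/(6·1)=1/6, b=Δ2−h2·(2M2+M3)/6=7/3
t_q=23/4 → seg 2, τ=3/4; S=-1+7/3·τ+-1/2·τ²+1/6·τ³=69/128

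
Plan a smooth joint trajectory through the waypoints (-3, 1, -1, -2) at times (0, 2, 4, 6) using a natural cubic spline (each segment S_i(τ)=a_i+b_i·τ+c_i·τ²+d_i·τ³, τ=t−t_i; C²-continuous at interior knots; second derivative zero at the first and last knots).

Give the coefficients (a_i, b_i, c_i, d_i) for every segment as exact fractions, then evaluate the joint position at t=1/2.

Δ: Δ0=2, Δ1=-1, Δ2=-1/2
row 1: diag=8, rhs=-18; c'=1/4, d'=-9/4
row 2: denom=8−2·1/4=15/2; d'=(3−2·-9/4)/(15/2)=1
back: M2=1
back: M1=-9/4−1/4·1=-5/2
M: M0=0, M1=-5/2, M2=1, M3=0
seg 0: a=-3, c=M0/2=0, d=(M1−M0)/(6·2)=-5/24, b=Δ0−h0·(2M0+M1)/6=17/6
seg 1: a=1, c=M1/2=-5/4, d=(M2−M1)/(6·2)=7/24, b=Δ1−h1·(2M1+M2)/6=1/3
seg 2: a=-1, c=M2/2=1/2, d=(M3−M2)/(6·2)=-1/12, b=Δ2−h2·(2M2+M3)/6=-7/6
t_q=1/2 → seg 0, τ=1/2; S=-3+17/6·τ+0·τ²+-5/24·τ³=-103/64

  seg 0: a=-3 b=17/6 c=0 d=-5/24
  seg 1: a=1 b=1/3 c=-5/4 d=7/24
  seg 2: a=-1 b=-7/6 c=1/2 d=-1/12
S(1/2) = -103/64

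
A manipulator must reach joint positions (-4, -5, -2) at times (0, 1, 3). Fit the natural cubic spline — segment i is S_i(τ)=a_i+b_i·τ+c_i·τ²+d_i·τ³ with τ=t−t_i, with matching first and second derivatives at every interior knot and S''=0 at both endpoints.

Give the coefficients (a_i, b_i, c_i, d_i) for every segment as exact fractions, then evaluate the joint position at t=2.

Δ: Δ0=-1, Δ1=3/2
row 1: diag=6, rhs=15; c'=1/3, d'=5/2
back: M1=5/2
M: M0=0, M1=5/2, M2=0
seg 0: a=-4, c=M0/2=0, d=(M1−M0)/(6·1)=5/12, b=Δ0−h0·(2M0+M1)/6=-17/12
seg 1: a=-5, c=M1/2=5/4, d=(M2−M1)/(6·2)=-5/24, b=Δ1−h1·(2M1+M2)/6=-1/6
t_q=2 → seg 1, τ=1; S=-5+-1/6·τ+5/4·τ²+-5/24·τ³=-33/8

  seg 0: a=-4 b=-17/12 c=0 d=5/12
  seg 1: a=-5 b=-1/6 c=5/4 d=-5/24
S(2) = -33/8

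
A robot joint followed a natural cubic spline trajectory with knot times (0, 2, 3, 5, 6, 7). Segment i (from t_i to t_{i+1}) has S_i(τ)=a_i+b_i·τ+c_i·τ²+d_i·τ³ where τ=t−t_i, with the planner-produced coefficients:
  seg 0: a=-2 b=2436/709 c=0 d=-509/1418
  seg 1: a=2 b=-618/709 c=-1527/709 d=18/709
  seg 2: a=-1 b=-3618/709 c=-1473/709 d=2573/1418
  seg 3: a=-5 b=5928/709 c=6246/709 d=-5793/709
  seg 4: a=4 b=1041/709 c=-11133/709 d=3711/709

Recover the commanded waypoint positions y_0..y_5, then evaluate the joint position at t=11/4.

y_0=-2 y_1=2 y_2=-1 y_3=-5 y_4=4 y_5=-5
S(11/4) = 3301/22688

y_0 = S_0(0) = a_0 = -2
y_1 = S_1(0) = a_1 = 2
y_2 = S_2(0) = a_2 = -1
y_3 = S_3(0) = a_3 = -5
y_4 = S_4(0) = a_4 = 4
y_5 = S_4(1) = -5
t_q=11/4 is in segment 1 (τ=3/4); S_1(τ)=3301/22688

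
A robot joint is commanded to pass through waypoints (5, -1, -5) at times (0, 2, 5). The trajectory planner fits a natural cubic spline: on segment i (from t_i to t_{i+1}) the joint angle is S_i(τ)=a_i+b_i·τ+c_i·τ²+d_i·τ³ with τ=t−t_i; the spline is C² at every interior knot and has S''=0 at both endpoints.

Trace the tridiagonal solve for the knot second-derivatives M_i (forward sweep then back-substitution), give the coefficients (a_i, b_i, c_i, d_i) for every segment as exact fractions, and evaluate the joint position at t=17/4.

Δ: Δ0=-3, Δ1=-4/3
row 1: diag=10, rhs=10; c'=3/10, d'=1
back: M1=1
M: M0=0, M1=1, M2=0
seg 0: a=5, c=M0/2=0, d=(M1−M0)/(6·2)=1/12, b=Δ0−h0·(2M0+M1)/6=-10/3
seg 1: a=-1, c=M1/2=1/2, d=(M2−M1)/(6·3)=-1/18, b=Δ1−h1·(2M1+M2)/6=-7/3
t_q=17/4 → seg 1, τ=9/4; S=-1+-7/3·τ+1/2·τ²+-1/18·τ³=-557/128

  seg 0: a=5 b=-10/3 c=0 d=1/12
  seg 1: a=-1 b=-7/3 c=1/2 d=-1/18
S(17/4) = -557/128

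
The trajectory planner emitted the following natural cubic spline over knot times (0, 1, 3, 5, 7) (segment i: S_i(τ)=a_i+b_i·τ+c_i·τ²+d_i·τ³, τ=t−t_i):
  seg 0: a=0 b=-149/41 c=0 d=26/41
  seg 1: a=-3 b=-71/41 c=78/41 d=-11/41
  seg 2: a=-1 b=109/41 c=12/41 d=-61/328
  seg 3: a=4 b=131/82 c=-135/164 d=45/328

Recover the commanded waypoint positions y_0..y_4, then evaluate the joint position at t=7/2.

y_0 = S_0(0) = a_0 = 0
y_1 = S_1(0) = a_1 = -3
y_2 = S_2(0) = a_2 = -1
y_3 = S_3(0) = a_3 = 4
y_4 = S_3(2) = 5
t_q=7/2 is in segment 2 (τ=1/2); S_2(τ)=995/2624

y_0=0 y_1=-3 y_2=-1 y_3=4 y_4=5
S(7/2) = 995/2624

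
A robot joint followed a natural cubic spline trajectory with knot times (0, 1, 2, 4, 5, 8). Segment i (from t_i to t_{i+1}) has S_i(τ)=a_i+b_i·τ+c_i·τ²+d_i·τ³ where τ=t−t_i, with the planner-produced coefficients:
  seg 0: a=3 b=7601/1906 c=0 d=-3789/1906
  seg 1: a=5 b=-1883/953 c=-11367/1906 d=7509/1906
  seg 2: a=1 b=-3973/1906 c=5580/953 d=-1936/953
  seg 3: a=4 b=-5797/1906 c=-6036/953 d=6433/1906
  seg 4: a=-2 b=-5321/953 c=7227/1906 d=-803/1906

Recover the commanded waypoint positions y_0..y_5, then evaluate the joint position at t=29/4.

y_0=3 y_1=5 y_2=1 y_3=4 y_4=-2 y_5=4
S(29/4) = -20255/121984

y_0 = S_0(0) = a_0 = 3
y_1 = S_1(0) = a_1 = 5
y_2 = S_2(0) = a_2 = 1
y_3 = S_3(0) = a_3 = 4
y_4 = S_4(0) = a_4 = -2
y_5 = S_4(3) = 4
t_q=29/4 is in segment 4 (τ=9/4); S_4(τ)=-20255/121984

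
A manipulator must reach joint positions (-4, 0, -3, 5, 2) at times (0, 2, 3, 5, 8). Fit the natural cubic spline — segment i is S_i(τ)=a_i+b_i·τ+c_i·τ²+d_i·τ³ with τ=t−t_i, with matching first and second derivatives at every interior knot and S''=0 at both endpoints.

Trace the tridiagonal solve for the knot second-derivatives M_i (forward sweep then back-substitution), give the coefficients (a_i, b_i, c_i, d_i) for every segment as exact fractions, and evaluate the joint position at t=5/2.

Δ: Δ0=2, Δ1=-3, Δ2=4, Δ3=-1
row 1: diag=6, rhs=-30; c'=1/6, d'=-5
row 2: denom=6−1·1/6=35/6; d'=(42−1·-5)/(35/6)=282/35
row 3: denom=10−2·12/35=326/35; d'=(-30−2·282/35)/(326/35)=-807/163
back: M3=-807/163
back: M2=282/35−12/35·-807/163=1590/163
back: M1=-5−1/6·1590/163=-1080/163
M: M0=0, M1=-1080/163, M2=1590/163, M3=-807/163, M4=0
seg 0: a=-4, c=M0/2=0, d=(M1−M0)/(6·2)=-90/163, b=Δ0−h0·(2M0+M1)/6=686/163
seg 1: a=0, c=M1/2=-540/163, d=(M2−M1)/(6·1)=445/163, b=Δ1−h1·(2M1+M2)/6=-394/163
seg 2: a=-3, c=M2/2=795/163, d=(M3−M2)/(6·2)=-799/652, b=Δ2−h2·(2M2+M3)/6=-139/163
seg 3: a=5, c=M3/2=-807/326, d=(M4−M3)/(6·3)=269/978, b=Δ3−h3·(2M3+M4)/6=644/163
t_q=5/2 → seg 1, τ=1/2; S=0+-394/163·τ+-540/163·τ²+445/163·τ³=-2211/1304

  seg 0: a=-4 b=686/163 c=0 d=-90/163
  seg 1: a=0 b=-394/163 c=-540/163 d=445/163
  seg 2: a=-3 b=-139/163 c=795/163 d=-799/652
  seg 3: a=5 b=644/163 c=-807/326 d=269/978
S(5/2) = -2211/1304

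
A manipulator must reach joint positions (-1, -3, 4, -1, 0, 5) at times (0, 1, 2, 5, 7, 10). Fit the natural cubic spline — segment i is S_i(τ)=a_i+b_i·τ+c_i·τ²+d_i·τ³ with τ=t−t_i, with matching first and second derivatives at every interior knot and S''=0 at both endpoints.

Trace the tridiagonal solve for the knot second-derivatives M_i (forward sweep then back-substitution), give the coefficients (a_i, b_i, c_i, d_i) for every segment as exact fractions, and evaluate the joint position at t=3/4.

  seg 0: a=-1 b=-1528/327 c=0 d=874/327
  seg 1: a=-3 b=1094/327 c=874/109 d=-1427/327
  seg 2: a=4 b=2057/327 c=-553/109 d=2375/2943
  seg 3: a=-1 b=-772/327 c=716/327 d=-331/872
  seg 4: a=0 b=1205/654 c=-115/1308 d=115/11772
S(3/4) = -11779/3488

Δ: Δ0=-2, Δ1=7, Δ2=-5/3, Δ3=1/2, Δ4=5/3
row 1: diag=4, rhs=54; c'=1/4, d'=27/2
row 2: denom=8−1·1/4=31/4; d'=(-52−1·27/2)/(31/4)=-262/31
row 3: denom=10−3·12/31=274/31; d'=(13−3·-262/31)/(274/31)=1189/274
row 4: denom=10−2·31/137=1308/137; d'=(7−2·1189/274)/(1308/137)=-115/654
back: M4=-115/654
back: M3=1189/274−31/137·-115/654=1432/327
back: M2=-262/31−12/31·1432/327=-1106/109
back: M1=27/2−1/4·-1106/109=1748/109
M: M0=0, M1=1748/109, M2=-1106/109, M3=1432/327, M4=-115/654, M5=0
seg 0: a=-1, c=M0/2=0, d=(M1−M0)/(6·1)=874/327, b=Δ0−h0·(2M0+M1)/6=-1528/327
seg 1: a=-3, c=M1/2=874/109, d=(M2−M1)/(6·1)=-1427/327, b=Δ1−h1·(2M1+M2)/6=1094/327
seg 2: a=4, c=M2/2=-553/109, d=(M3−M2)/(6·3)=2375/2943, b=Δ2−h2·(2M2+M3)/6=2057/327
seg 3: a=-1, c=M3/2=716/327, d=(M4−M3)/(6·2)=-331/872, b=Δ3−h3·(2M3+M4)/6=-772/327
seg 4: a=0, c=M4/2=-115/1308, d=(M5−M4)/(6·3)=115/11772, b=Δ4−h4·(2M4+M5)/6=1205/654
t_q=3/4 → seg 0, τ=3/4; S=-1+-1528/327·τ+0·τ²+874/327·τ³=-11779/3488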